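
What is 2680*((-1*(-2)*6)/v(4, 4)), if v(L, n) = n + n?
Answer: 4020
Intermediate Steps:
v(L, n) = 2*n
2680*((-1*(-2)*6)/v(4, 4)) = 2680*((-1*(-2)*6)/((2*4))) = 2680*((2*6)/8) = 2680*(12*(⅛)) = 2680*(3/2) = 4020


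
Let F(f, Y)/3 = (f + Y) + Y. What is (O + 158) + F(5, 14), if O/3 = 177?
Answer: 788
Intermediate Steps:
O = 531 (O = 3*177 = 531)
F(f, Y) = 3*f + 6*Y (F(f, Y) = 3*((f + Y) + Y) = 3*((Y + f) + Y) = 3*(f + 2*Y) = 3*f + 6*Y)
(O + 158) + F(5, 14) = (531 + 158) + (3*5 + 6*14) = 689 + (15 + 84) = 689 + 99 = 788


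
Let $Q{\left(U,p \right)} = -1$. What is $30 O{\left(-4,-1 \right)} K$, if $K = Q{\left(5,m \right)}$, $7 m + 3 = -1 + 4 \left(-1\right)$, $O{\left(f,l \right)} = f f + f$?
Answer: $-360$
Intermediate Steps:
$O{\left(f,l \right)} = f + f^{2}$ ($O{\left(f,l \right)} = f^{2} + f = f + f^{2}$)
$m = - \frac{8}{7}$ ($m = - \frac{3}{7} + \frac{-1 + 4 \left(-1\right)}{7} = - \frac{3}{7} + \frac{-1 - 4}{7} = - \frac{3}{7} + \frac{1}{7} \left(-5\right) = - \frac{3}{7} - \frac{5}{7} = - \frac{8}{7} \approx -1.1429$)
$K = -1$
$30 O{\left(-4,-1 \right)} K = 30 \left(- 4 \left(1 - 4\right)\right) \left(-1\right) = 30 \left(\left(-4\right) \left(-3\right)\right) \left(-1\right) = 30 \cdot 12 \left(-1\right) = 360 \left(-1\right) = -360$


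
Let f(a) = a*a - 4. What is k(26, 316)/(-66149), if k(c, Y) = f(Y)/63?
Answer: -33284/1389129 ≈ -0.023960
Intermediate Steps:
f(a) = -4 + a² (f(a) = a² - 4 = -4 + a²)
k(c, Y) = -4/63 + Y²/63 (k(c, Y) = (-4 + Y²)/63 = (-4 + Y²)*(1/63) = -4/63 + Y²/63)
k(26, 316)/(-66149) = (-4/63 + (1/63)*316²)/(-66149) = (-4/63 + (1/63)*99856)*(-1/66149) = (-4/63 + 99856/63)*(-1/66149) = (33284/21)*(-1/66149) = -33284/1389129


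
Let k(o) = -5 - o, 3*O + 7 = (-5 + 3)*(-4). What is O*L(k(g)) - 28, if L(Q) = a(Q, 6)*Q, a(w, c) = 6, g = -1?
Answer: -36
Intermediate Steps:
O = ⅓ (O = -7/3 + ((-5 + 3)*(-4))/3 = -7/3 + (-2*(-4))/3 = -7/3 + (⅓)*8 = -7/3 + 8/3 = ⅓ ≈ 0.33333)
L(Q) = 6*Q
O*L(k(g)) - 28 = (6*(-5 - 1*(-1)))/3 - 28 = (6*(-5 + 1))/3 - 28 = (6*(-4))/3 - 28 = (⅓)*(-24) - 28 = -8 - 28 = -36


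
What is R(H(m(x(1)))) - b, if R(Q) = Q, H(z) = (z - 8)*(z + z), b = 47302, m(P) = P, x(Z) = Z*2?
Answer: -47326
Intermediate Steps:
x(Z) = 2*Z
H(z) = 2*z*(-8 + z) (H(z) = (-8 + z)*(2*z) = 2*z*(-8 + z))
R(H(m(x(1)))) - b = 2*(2*1)*(-8 + 2*1) - 1*47302 = 2*2*(-8 + 2) - 47302 = 2*2*(-6) - 47302 = -24 - 47302 = -47326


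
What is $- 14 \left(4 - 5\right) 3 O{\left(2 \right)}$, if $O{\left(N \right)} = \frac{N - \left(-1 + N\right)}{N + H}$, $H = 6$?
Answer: $\frac{21}{4} \approx 5.25$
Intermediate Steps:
$O{\left(N \right)} = \frac{1}{6 + N}$ ($O{\left(N \right)} = \frac{N - \left(-1 + N\right)}{N + 6} = 1 \frac{1}{6 + N} = \frac{1}{6 + N}$)
$- 14 \left(4 - 5\right) 3 O{\left(2 \right)} = \frac{\left(-14\right) \left(4 - 5\right) 3}{6 + 2} = \frac{\left(-14\right) \left(\left(-1\right) 3\right)}{8} = \left(-14\right) \left(-3\right) \frac{1}{8} = 42 \cdot \frac{1}{8} = \frac{21}{4}$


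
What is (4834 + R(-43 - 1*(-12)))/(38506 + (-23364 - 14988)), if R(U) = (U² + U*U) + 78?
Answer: 3417/77 ≈ 44.377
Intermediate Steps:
R(U) = 78 + 2*U² (R(U) = (U² + U²) + 78 = 2*U² + 78 = 78 + 2*U²)
(4834 + R(-43 - 1*(-12)))/(38506 + (-23364 - 14988)) = (4834 + (78 + 2*(-43 - 1*(-12))²))/(38506 + (-23364 - 14988)) = (4834 + (78 + 2*(-43 + 12)²))/(38506 - 38352) = (4834 + (78 + 2*(-31)²))/154 = (4834 + (78 + 2*961))*(1/154) = (4834 + (78 + 1922))*(1/154) = (4834 + 2000)*(1/154) = 6834*(1/154) = 3417/77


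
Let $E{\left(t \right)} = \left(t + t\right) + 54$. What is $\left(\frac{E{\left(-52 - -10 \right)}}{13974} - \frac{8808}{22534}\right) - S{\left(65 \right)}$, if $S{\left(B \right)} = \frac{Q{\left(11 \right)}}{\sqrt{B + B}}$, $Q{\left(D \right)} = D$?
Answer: $- \frac{10313251}{26240843} - \frac{11 \sqrt{130}}{130} \approx -1.3578$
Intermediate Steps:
$E{\left(t \right)} = 54 + 2 t$ ($E{\left(t \right)} = 2 t + 54 = 54 + 2 t$)
$S{\left(B \right)} = \frac{11 \sqrt{2}}{2 \sqrt{B}}$ ($S{\left(B \right)} = \frac{11}{\sqrt{B + B}} = \frac{11}{\sqrt{2 B}} = \frac{11}{\sqrt{2} \sqrt{B}} = 11 \frac{\sqrt{2}}{2 \sqrt{B}} = \frac{11 \sqrt{2}}{2 \sqrt{B}}$)
$\left(\frac{E{\left(-52 - -10 \right)}}{13974} - \frac{8808}{22534}\right) - S{\left(65 \right)} = \left(\frac{54 + 2 \left(-52 - -10\right)}{13974} - \frac{8808}{22534}\right) - \frac{11 \sqrt{2}}{2 \sqrt{65}} = \left(\left(54 + 2 \left(-52 + 10\right)\right) \frac{1}{13974} - \frac{4404}{11267}\right) - \frac{11 \sqrt{2} \frac{\sqrt{65}}{65}}{2} = \left(\left(54 + 2 \left(-42\right)\right) \frac{1}{13974} - \frac{4404}{11267}\right) - \frac{11 \sqrt{130}}{130} = \left(\left(54 - 84\right) \frac{1}{13974} - \frac{4404}{11267}\right) - \frac{11 \sqrt{130}}{130} = \left(\left(-30\right) \frac{1}{13974} - \frac{4404}{11267}\right) - \frac{11 \sqrt{130}}{130} = \left(- \frac{5}{2329} - \frac{4404}{11267}\right) - \frac{11 \sqrt{130}}{130} = - \frac{10313251}{26240843} - \frac{11 \sqrt{130}}{130}$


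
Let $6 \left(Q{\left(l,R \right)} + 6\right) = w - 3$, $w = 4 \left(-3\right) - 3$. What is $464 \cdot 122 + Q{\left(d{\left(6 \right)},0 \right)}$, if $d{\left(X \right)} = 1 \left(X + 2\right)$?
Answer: $56599$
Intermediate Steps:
$d{\left(X \right)} = 2 + X$ ($d{\left(X \right)} = 1 \left(2 + X\right) = 2 + X$)
$w = -15$ ($w = -12 - 3 = -15$)
$Q{\left(l,R \right)} = -9$ ($Q{\left(l,R \right)} = -6 + \frac{-15 - 3}{6} = -6 + \frac{1}{6} \left(-18\right) = -6 - 3 = -9$)
$464 \cdot 122 + Q{\left(d{\left(6 \right)},0 \right)} = 464 \cdot 122 - 9 = 56608 - 9 = 56599$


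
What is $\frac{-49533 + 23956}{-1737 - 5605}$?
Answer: $\frac{25577}{7342} \approx 3.4837$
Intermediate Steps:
$\frac{-49533 + 23956}{-1737 - 5605} = - \frac{25577}{-7342} = \left(-25577\right) \left(- \frac{1}{7342}\right) = \frac{25577}{7342}$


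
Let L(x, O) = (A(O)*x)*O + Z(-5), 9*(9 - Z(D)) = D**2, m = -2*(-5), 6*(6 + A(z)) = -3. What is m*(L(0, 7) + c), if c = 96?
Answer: 9200/9 ≈ 1022.2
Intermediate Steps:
A(z) = -13/2 (A(z) = -6 + (1/6)*(-3) = -6 - 1/2 = -13/2)
m = 10
Z(D) = 9 - D**2/9
L(x, O) = 56/9 - 13*O*x/2 (L(x, O) = (-13*x/2)*O + (9 - 1/9*(-5)**2) = -13*O*x/2 + (9 - 1/9*25) = -13*O*x/2 + (9 - 25/9) = -13*O*x/2 + 56/9 = 56/9 - 13*O*x/2)
m*(L(0, 7) + c) = 10*((56/9 - 13/2*7*0) + 96) = 10*((56/9 + 0) + 96) = 10*(56/9 + 96) = 10*(920/9) = 9200/9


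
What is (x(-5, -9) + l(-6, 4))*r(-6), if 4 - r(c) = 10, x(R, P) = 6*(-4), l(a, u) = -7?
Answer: 186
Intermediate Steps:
x(R, P) = -24
r(c) = -6 (r(c) = 4 - 1*10 = 4 - 10 = -6)
(x(-5, -9) + l(-6, 4))*r(-6) = (-24 - 7)*(-6) = -31*(-6) = 186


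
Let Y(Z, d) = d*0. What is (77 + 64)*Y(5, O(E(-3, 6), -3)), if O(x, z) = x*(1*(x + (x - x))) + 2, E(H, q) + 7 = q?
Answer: 0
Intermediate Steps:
E(H, q) = -7 + q
O(x, z) = 2 + x² (O(x, z) = x*(1*(x + 0)) + 2 = x*(1*x) + 2 = x*x + 2 = x² + 2 = 2 + x²)
Y(Z, d) = 0
(77 + 64)*Y(5, O(E(-3, 6), -3)) = (77 + 64)*0 = 141*0 = 0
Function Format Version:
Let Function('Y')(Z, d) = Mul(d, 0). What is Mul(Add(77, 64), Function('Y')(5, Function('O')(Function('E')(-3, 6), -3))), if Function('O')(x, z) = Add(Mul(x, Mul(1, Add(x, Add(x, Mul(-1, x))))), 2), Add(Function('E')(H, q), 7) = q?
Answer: 0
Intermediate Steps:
Function('E')(H, q) = Add(-7, q)
Function('O')(x, z) = Add(2, Pow(x, 2)) (Function('O')(x, z) = Add(Mul(x, Mul(1, Add(x, 0))), 2) = Add(Mul(x, Mul(1, x)), 2) = Add(Mul(x, x), 2) = Add(Pow(x, 2), 2) = Add(2, Pow(x, 2)))
Function('Y')(Z, d) = 0
Mul(Add(77, 64), Function('Y')(5, Function('O')(Function('E')(-3, 6), -3))) = Mul(Add(77, 64), 0) = Mul(141, 0) = 0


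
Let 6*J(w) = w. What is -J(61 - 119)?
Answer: 29/3 ≈ 9.6667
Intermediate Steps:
J(w) = w/6
-J(61 - 119) = -(61 - 119)/6 = -(-58)/6 = -1*(-29/3) = 29/3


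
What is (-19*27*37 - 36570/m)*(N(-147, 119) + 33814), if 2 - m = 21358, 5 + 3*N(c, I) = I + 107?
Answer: -6867702755093/10678 ≈ -6.4316e+8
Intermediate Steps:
N(c, I) = 34 + I/3 (N(c, I) = -5/3 + (I + 107)/3 = -5/3 + (107 + I)/3 = -5/3 + (107/3 + I/3) = 34 + I/3)
m = -21356 (m = 2 - 1*21358 = 2 - 21358 = -21356)
(-19*27*37 - 36570/m)*(N(-147, 119) + 33814) = (-19*27*37 - 36570/(-21356))*((34 + (⅓)*119) + 33814) = (-513*37 - 36570*(-1/21356))*((34 + 119/3) + 33814) = (-18981 + 18285/10678)*(221/3 + 33814) = -202660833/10678*101663/3 = -6867702755093/10678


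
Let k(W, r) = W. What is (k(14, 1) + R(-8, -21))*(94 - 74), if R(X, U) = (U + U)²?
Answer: 35560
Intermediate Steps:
R(X, U) = 4*U² (R(X, U) = (2*U)² = 4*U²)
(k(14, 1) + R(-8, -21))*(94 - 74) = (14 + 4*(-21)²)*(94 - 74) = (14 + 4*441)*20 = (14 + 1764)*20 = 1778*20 = 35560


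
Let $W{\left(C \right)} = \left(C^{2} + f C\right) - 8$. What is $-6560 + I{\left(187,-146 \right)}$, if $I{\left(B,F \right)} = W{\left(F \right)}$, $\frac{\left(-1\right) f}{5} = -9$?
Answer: $8178$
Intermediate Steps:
$f = 45$ ($f = \left(-5\right) \left(-9\right) = 45$)
$W{\left(C \right)} = -8 + C^{2} + 45 C$ ($W{\left(C \right)} = \left(C^{2} + 45 C\right) - 8 = -8 + C^{2} + 45 C$)
$I{\left(B,F \right)} = -8 + F^{2} + 45 F$
$-6560 + I{\left(187,-146 \right)} = -6560 + \left(-8 + \left(-146\right)^{2} + 45 \left(-146\right)\right) = -6560 - -14738 = -6560 + 14738 = 8178$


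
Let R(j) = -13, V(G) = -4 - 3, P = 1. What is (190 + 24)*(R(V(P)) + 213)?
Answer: 42800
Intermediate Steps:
V(G) = -7
(190 + 24)*(R(V(P)) + 213) = (190 + 24)*(-13 + 213) = 214*200 = 42800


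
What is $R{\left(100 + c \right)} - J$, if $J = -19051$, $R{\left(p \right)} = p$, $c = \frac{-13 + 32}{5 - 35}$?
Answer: $\frac{574511}{30} \approx 19150.0$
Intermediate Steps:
$c = - \frac{19}{30}$ ($c = \frac{19}{-30} = 19 \left(- \frac{1}{30}\right) = - \frac{19}{30} \approx -0.63333$)
$R{\left(100 + c \right)} - J = \left(100 - \frac{19}{30}\right) - -19051 = \frac{2981}{30} + 19051 = \frac{574511}{30}$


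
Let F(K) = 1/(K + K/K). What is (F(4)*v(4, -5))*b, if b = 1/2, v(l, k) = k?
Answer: -1/2 ≈ -0.50000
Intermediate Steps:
F(K) = 1/(1 + K) (F(K) = 1/(K + 1) = 1/(1 + K))
b = 1/2 ≈ 0.50000
(F(4)*v(4, -5))*b = (-5/(1 + 4))*(1/2) = (-5/5)*(1/2) = ((1/5)*(-5))*(1/2) = -1*1/2 = -1/2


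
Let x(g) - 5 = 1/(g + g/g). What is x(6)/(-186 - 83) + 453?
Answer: 852963/1883 ≈ 452.98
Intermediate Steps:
x(g) = 5 + 1/(1 + g) (x(g) = 5 + 1/(g + g/g) = 5 + 1/(g + 1) = 5 + 1/(1 + g))
x(6)/(-186 - 83) + 453 = ((6 + 5*6)/(1 + 6))/(-186 - 83) + 453 = ((6 + 30)/7)/(-269) + 453 = ((1/7)*36)*(-1/269) + 453 = (36/7)*(-1/269) + 453 = -36/1883 + 453 = 852963/1883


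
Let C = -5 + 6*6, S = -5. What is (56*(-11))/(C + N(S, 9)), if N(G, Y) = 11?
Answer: -44/3 ≈ -14.667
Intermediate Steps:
C = 31 (C = -5 + 36 = 31)
(56*(-11))/(C + N(S, 9)) = (56*(-11))/(31 + 11) = -616/42 = -616*1/42 = -44/3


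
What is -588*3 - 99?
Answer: -1863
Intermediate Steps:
-588*3 - 99 = -42*42 - 99 = -1764 - 99 = -1863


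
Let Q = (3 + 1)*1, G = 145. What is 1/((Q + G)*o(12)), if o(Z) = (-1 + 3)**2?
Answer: 1/596 ≈ 0.0016779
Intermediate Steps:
Q = 4 (Q = 4*1 = 4)
o(Z) = 4 (o(Z) = 2**2 = 4)
1/((Q + G)*o(12)) = 1/((4 + 145)*4) = 1/(149*4) = 1/596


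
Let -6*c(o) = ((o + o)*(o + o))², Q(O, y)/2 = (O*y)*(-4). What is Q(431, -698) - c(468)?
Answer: 127926440240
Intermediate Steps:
Q(O, y) = -8*O*y (Q(O, y) = 2*((O*y)*(-4)) = 2*(-4*O*y) = -8*O*y)
c(o) = -8*o⁴/3 (c(o) = -(o + o)⁴/6 = -16*o⁴/6 = -8*o⁴/3)
Q(431, -698) - c(468) = -8*431*(-698) - (-8)*468⁴/3 = 2406704 - (-8)*47971512576/3 = 2406704 - 1*(-127924033536) = 2406704 + 127924033536 = 127926440240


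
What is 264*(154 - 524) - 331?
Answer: -98011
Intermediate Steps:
264*(154 - 524) - 331 = 264*(-370) - 331 = -97680 - 331 = -98011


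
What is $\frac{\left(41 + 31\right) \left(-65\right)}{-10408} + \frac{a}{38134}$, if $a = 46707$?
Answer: $\frac{83074197}{49612334} \approx 1.6745$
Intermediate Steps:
$\frac{\left(41 + 31\right) \left(-65\right)}{-10408} + \frac{a}{38134} = \frac{\left(41 + 31\right) \left(-65\right)}{-10408} + \frac{46707}{38134} = 72 \left(-65\right) \left(- \frac{1}{10408}\right) + 46707 \cdot \frac{1}{38134} = \left(-4680\right) \left(- \frac{1}{10408}\right) + \frac{46707}{38134} = \frac{585}{1301} + \frac{46707}{38134} = \frac{83074197}{49612334}$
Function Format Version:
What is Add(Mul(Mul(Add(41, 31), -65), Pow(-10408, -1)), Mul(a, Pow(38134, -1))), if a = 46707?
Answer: Rational(83074197, 49612334) ≈ 1.6745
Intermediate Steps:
Add(Mul(Mul(Add(41, 31), -65), Pow(-10408, -1)), Mul(a, Pow(38134, -1))) = Add(Mul(Mul(Add(41, 31), -65), Pow(-10408, -1)), Mul(46707, Pow(38134, -1))) = Add(Mul(Mul(72, -65), Rational(-1, 10408)), Mul(46707, Rational(1, 38134))) = Add(Mul(-4680, Rational(-1, 10408)), Rational(46707, 38134)) = Add(Rational(585, 1301), Rational(46707, 38134)) = Rational(83074197, 49612334)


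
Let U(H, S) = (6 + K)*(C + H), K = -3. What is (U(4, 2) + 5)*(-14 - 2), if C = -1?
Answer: -224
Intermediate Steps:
U(H, S) = -3 + 3*H (U(H, S) = (6 - 3)*(-1 + H) = 3*(-1 + H) = -3 + 3*H)
(U(4, 2) + 5)*(-14 - 2) = ((-3 + 3*4) + 5)*(-14 - 2) = ((-3 + 12) + 5)*(-16) = (9 + 5)*(-16) = 14*(-16) = -224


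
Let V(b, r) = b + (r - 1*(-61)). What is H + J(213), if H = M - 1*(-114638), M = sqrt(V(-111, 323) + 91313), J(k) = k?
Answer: 114851 + sqrt(91586) ≈ 1.1515e+5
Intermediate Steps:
V(b, r) = 61 + b + r (V(b, r) = b + (r + 61) = b + (61 + r) = 61 + b + r)
M = sqrt(91586) (M = sqrt((61 - 111 + 323) + 91313) = sqrt(273 + 91313) = sqrt(91586) ≈ 302.63)
H = 114638 + sqrt(91586) (H = sqrt(91586) - 1*(-114638) = sqrt(91586) + 114638 = 114638 + sqrt(91586) ≈ 1.1494e+5)
H + J(213) = (114638 + sqrt(91586)) + 213 = 114851 + sqrt(91586)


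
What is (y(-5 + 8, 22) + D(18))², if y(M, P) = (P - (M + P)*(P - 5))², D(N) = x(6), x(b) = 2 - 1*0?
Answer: 26377332921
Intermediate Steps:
x(b) = 2 (x(b) = 2 + 0 = 2)
D(N) = 2
y(M, P) = (P - (-5 + P)*(M + P))² (y(M, P) = (P - (M + P)*(-5 + P))² = (P - (-5 + P)*(M + P))²)
(y(-5 + 8, 22) + D(18))² = ((22² - 6*22 - 5*(-5 + 8) + (-5 + 8)*22)² + 2)² = ((484 - 132 - 5*3 + 3*22)² + 2)² = ((484 - 132 - 15 + 66)² + 2)² = (403² + 2)² = (162409 + 2)² = 162411² = 26377332921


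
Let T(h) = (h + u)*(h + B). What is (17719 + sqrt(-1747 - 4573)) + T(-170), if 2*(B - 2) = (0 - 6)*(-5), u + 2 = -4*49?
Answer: 74023 + 4*I*sqrt(395) ≈ 74023.0 + 79.498*I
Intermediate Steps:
u = -198 (u = -2 - 4*49 = -2 - 196 = -198)
B = 17 (B = 2 + ((0 - 6)*(-5))/2 = 2 + (-6*(-5))/2 = 2 + (1/2)*30 = 2 + 15 = 17)
T(h) = (-198 + h)*(17 + h) (T(h) = (h - 198)*(h + 17) = (-198 + h)*(17 + h))
(17719 + sqrt(-1747 - 4573)) + T(-170) = (17719 + sqrt(-1747 - 4573)) + (-3366 + (-170)**2 - 181*(-170)) = (17719 + sqrt(-6320)) + (-3366 + 28900 + 30770) = (17719 + 4*I*sqrt(395)) + 56304 = 74023 + 4*I*sqrt(395)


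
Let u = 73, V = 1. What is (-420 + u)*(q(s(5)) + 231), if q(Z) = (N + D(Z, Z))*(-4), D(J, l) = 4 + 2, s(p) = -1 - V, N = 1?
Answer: -70441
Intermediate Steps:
s(p) = -2 (s(p) = -1 - 1*1 = -1 - 1 = -2)
D(J, l) = 6
q(Z) = -28 (q(Z) = (1 + 6)*(-4) = 7*(-4) = -28)
(-420 + u)*(q(s(5)) + 231) = (-420 + 73)*(-28 + 231) = -347*203 = -70441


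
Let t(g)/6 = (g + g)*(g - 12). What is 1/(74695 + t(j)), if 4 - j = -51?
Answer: 1/103075 ≈ 9.7017e-6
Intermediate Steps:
j = 55 (j = 4 - 1*(-51) = 4 + 51 = 55)
t(g) = 12*g*(-12 + g) (t(g) = 6*((g + g)*(g - 12)) = 6*((2*g)*(-12 + g)) = 6*(2*g*(-12 + g)) = 12*g*(-12 + g))
1/(74695 + t(j)) = 1/(74695 + 12*55*(-12 + 55)) = 1/(74695 + 12*55*43) = 1/(74695 + 28380) = 1/103075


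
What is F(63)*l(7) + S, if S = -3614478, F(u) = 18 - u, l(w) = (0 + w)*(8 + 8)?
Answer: -3619518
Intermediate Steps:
l(w) = 16*w (l(w) = w*16 = 16*w)
F(63)*l(7) + S = (18 - 1*63)*(16*7) - 3614478 = (18 - 63)*112 - 3614478 = -45*112 - 3614478 = -5040 - 3614478 = -3619518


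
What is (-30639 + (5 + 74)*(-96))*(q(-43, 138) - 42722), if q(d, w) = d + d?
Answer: 1636250184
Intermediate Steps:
q(d, w) = 2*d
(-30639 + (5 + 74)*(-96))*(q(-43, 138) - 42722) = (-30639 + (5 + 74)*(-96))*(2*(-43) - 42722) = (-30639 + 79*(-96))*(-86 - 42722) = (-30639 - 7584)*(-42808) = -38223*(-42808) = 1636250184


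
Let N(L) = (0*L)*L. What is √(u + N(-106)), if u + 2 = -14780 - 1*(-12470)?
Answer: 34*I*√2 ≈ 48.083*I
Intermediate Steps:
u = -2312 (u = -2 + (-14780 - 1*(-12470)) = -2 + (-14780 + 12470) = -2 - 2310 = -2312)
N(L) = 0 (N(L) = 0*L = 0)
√(u + N(-106)) = √(-2312 + 0) = √(-2312) = 34*I*√2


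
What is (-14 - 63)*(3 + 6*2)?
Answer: -1155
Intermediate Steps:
(-14 - 63)*(3 + 6*2) = -77*(3 + 12) = -77*15 = -1155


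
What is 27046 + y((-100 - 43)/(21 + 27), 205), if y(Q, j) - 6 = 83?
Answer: 27135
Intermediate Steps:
y(Q, j) = 89 (y(Q, j) = 6 + 83 = 89)
27046 + y((-100 - 43)/(21 + 27), 205) = 27046 + 89 = 27135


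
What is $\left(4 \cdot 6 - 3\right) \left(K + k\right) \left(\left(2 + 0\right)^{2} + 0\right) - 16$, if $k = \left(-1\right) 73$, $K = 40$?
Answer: $-2788$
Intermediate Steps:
$k = -73$
$\left(4 \cdot 6 - 3\right) \left(K + k\right) \left(\left(2 + 0\right)^{2} + 0\right) - 16 = \left(4 \cdot 6 - 3\right) \left(40 - 73\right) \left(\left(2 + 0\right)^{2} + 0\right) - 16 = \left(24 - 3\right) \left(- 33 \left(2^{2} + 0\right)\right) - 16 = 21 \left(- 33 \left(4 + 0\right)\right) - 16 = 21 \left(\left(-33\right) 4\right) - 16 = 21 \left(-132\right) - 16 = -2772 - 16 = -2788$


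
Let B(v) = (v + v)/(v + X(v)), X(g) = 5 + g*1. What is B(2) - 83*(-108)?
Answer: 80680/9 ≈ 8964.4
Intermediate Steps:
X(g) = 5 + g
B(v) = 2*v/(5 + 2*v) (B(v) = (v + v)/(v + (5 + v)) = (2*v)/(5 + 2*v) = 2*v/(5 + 2*v))
B(2) - 83*(-108) = 2*2/(5 + 2*2) - 83*(-108) = 2*2/(5 + 4) + 8964 = 2*2/9 + 8964 = 2*2*(1/9) + 8964 = 4/9 + 8964 = 80680/9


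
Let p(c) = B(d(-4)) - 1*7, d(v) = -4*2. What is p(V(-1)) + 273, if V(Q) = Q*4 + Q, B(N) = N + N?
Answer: 250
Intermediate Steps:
d(v) = -8
B(N) = 2*N
V(Q) = 5*Q (V(Q) = 4*Q + Q = 5*Q)
p(c) = -23 (p(c) = 2*(-8) - 1*7 = -16 - 7 = -23)
p(V(-1)) + 273 = -23 + 273 = 250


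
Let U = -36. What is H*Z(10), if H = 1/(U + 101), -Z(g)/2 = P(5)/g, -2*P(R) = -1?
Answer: -1/650 ≈ -0.0015385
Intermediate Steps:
P(R) = ½ (P(R) = -½*(-1) = ½)
Z(g) = -1/g
H = 1/65 (H = 1/(-36 + 101) = 1/65 ≈ 0.015385)
H*Z(10) = (-1/10)/65 = (-1*⅒)/65 = (1/65)*(-⅒) = -1/650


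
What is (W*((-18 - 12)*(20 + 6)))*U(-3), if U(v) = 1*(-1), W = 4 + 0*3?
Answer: 3120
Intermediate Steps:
W = 4 (W = 4 + 0 = 4)
U(v) = -1
(W*((-18 - 12)*(20 + 6)))*U(-3) = (4*((-18 - 12)*(20 + 6)))*(-1) = (4*(-30*26))*(-1) = (4*(-780))*(-1) = -3120*(-1) = 3120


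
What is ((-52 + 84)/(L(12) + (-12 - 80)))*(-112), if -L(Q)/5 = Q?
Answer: 448/19 ≈ 23.579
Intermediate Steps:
L(Q) = -5*Q
((-52 + 84)/(L(12) + (-12 - 80)))*(-112) = ((-52 + 84)/(-5*12 + (-12 - 80)))*(-112) = (32/(-60 - 92))*(-112) = (32/(-152))*(-112) = (32*(-1/152))*(-112) = -4/19*(-112) = 448/19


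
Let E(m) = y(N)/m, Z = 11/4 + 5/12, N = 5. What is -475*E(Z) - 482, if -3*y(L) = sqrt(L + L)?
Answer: -482 + 50*sqrt(10) ≈ -323.89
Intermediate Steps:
Z = 19/6 (Z = 11*(1/4) + 5*(1/12) = 11/4 + 5/12 = 19/6 ≈ 3.1667)
y(L) = -sqrt(2)*sqrt(L)/3 (y(L) = -sqrt(L + L)/3 = -sqrt(2)*sqrt(L)/3)
E(m) = -sqrt(10)/(3*m) (E(m) = (-sqrt(2)*sqrt(5)/3)/m = (-sqrt(10)/3)/m = -sqrt(10)/(3*m))
-475*E(Z) - 482 = -(-475)*sqrt(10)/(3*19/6) - 482 = -(-475)*sqrt(10)*6/(3*19) - 482 = -(-50)*sqrt(10) - 482 = 50*sqrt(10) - 482 = -482 + 50*sqrt(10)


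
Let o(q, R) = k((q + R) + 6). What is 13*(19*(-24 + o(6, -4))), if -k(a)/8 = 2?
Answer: -9880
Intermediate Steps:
k(a) = -16 (k(a) = -8*2 = -16)
o(q, R) = -16
13*(19*(-24 + o(6, -4))) = 13*(19*(-24 - 16)) = 13*(19*(-40)) = 13*(-760) = -9880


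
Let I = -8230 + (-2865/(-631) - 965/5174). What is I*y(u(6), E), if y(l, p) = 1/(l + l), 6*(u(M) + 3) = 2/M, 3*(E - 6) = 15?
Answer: 241695360225/173034082 ≈ 1396.8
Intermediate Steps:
E = 11 (E = 6 + (1/3)*15 = 6 + 5 = 11)
u(M) = -3 + 1/(3*M) (u(M) = -3 + (2/M)/6 = -3 + 1/(3*M))
y(l, p) = 1/(2*l)
I = -26855040025/3264794 (I = -8230 + (-2865*(-1/631) - 965*1/5174) = -8230 + (2865/631 - 965/5174) = -8230 + 14214595/3264794 = -26855040025/3264794 ≈ -8225.6)
I*y(u(6), E) = -26855040025/(6529588*(-3 + (1/3)/6)) = -26855040025/(6529588*(-3 + (1/3)*(1/6))) = -26855040025/(6529588*(-3 + 1/18)) = -26855040025/(6529588*(-53/18)) = -26855040025*(-18)/(6529588*53) = -26855040025/3264794*(-9/53) = 241695360225/173034082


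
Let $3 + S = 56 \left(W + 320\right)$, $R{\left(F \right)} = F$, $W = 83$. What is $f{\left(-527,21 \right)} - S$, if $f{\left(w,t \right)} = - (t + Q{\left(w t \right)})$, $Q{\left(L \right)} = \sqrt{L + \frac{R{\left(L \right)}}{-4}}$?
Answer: $-22586 - \frac{3 i \sqrt{3689}}{2} \approx -22586.0 - 91.106 i$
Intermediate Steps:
$Q{\left(L \right)} = \frac{\sqrt{3} \sqrt{L}}{2}$ ($Q{\left(L \right)} = \sqrt{L + \frac{L}{-4}} = \sqrt{L + L \left(- \frac{1}{4}\right)} = \sqrt{L - \frac{L}{4}} = \sqrt{\frac{3 L}{4}} = \frac{\sqrt{3} \sqrt{L}}{2}$)
$f{\left(w,t \right)} = - t - \frac{\sqrt{3} \sqrt{t w}}{2}$ ($f{\left(w,t \right)} = - (t + \frac{\sqrt{3} \sqrt{w t}}{2}) = - (t + \frac{\sqrt{3} \sqrt{t w}}{2}) = - t - \frac{\sqrt{3} \sqrt{t w}}{2}$)
$S = 22565$ ($S = -3 + 56 \left(83 + 320\right) = -3 + 56 \cdot 403 = -3 + 22568 = 22565$)
$f{\left(-527,21 \right)} - S = \left(\left(-1\right) 21 - \frac{\sqrt{3} \sqrt{21 \left(-527\right)}}{2}\right) - 22565 = \left(-21 - \frac{\sqrt{3} \sqrt{-11067}}{2}\right) - 22565 = \left(-21 - \frac{\sqrt{3} i \sqrt{11067}}{2}\right) - 22565 = \left(-21 - \frac{3 i \sqrt{3689}}{2}\right) - 22565 = -22586 - \frac{3 i \sqrt{3689}}{2}$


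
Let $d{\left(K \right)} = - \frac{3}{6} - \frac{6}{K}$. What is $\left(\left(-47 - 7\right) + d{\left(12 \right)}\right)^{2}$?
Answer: $3025$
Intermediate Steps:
$d{\left(K \right)} = - \frac{1}{2} - \frac{6}{K}$ ($d{\left(K \right)} = \left(-3\right) \frac{1}{6} - \frac{6}{K} = - \frac{1}{2} - \frac{6}{K}$)
$\left(\left(-47 - 7\right) + d{\left(12 \right)}\right)^{2} = \left(\left(-47 - 7\right) + \frac{-12 - 12}{2 \cdot 12}\right)^{2} = \left(\left(-47 - 7\right) + \frac{1}{2} \cdot \frac{1}{12} \left(-12 - 12\right)\right)^{2} = \left(-54 + \frac{1}{2} \cdot \frac{1}{12} \left(-24\right)\right)^{2} = \left(-54 - 1\right)^{2} = \left(-55\right)^{2} = 3025$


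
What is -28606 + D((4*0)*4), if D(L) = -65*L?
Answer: -28606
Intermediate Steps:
-28606 + D((4*0)*4) = -28606 - 65*4*0*4 = -28606 - 0*4 = -28606 - 65*0 = -28606 + 0 = -28606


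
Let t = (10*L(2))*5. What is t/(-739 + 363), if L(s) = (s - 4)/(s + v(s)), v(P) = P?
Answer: 25/376 ≈ 0.066489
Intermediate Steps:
L(s) = (-4 + s)/(2*s) (L(s) = (s - 4)/(s + s) = (-4 + s)/((2*s)) = (-4 + s)*(1/(2*s)) = (-4 + s)/(2*s))
t = -25 (t = (10*((½)*(-4 + 2)/2))*5 = (10*((½)*(½)*(-2)))*5 = (10*(-½))*5 = -5*5 = -25)
t/(-739 + 363) = -25/(-739 + 363) = -25/(-376) = -25*(-1/376) = 25/376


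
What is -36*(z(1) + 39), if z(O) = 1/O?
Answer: -1440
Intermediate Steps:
-36*(z(1) + 39) = -36*(1/1 + 39) = -36*(1 + 39) = -36*40 = -1440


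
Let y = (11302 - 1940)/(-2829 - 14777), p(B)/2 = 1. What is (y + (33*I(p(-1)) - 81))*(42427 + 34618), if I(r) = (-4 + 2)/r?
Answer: -77678541035/8803 ≈ -8.8241e+6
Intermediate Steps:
p(B) = 2 (p(B) = 2*1 = 2)
I(r) = -2/r
y = -4681/8803 (y = 9362/(-17606) = 9362*(-1/17606) = -4681/8803 ≈ -0.53175)
(y + (33*I(p(-1)) - 81))*(42427 + 34618) = (-4681/8803 + (33*(-2/2) - 81))*(42427 + 34618) = (-4681/8803 + (33*(-2*½) - 81))*77045 = (-4681/8803 + (33*(-1) - 81))*77045 = (-4681/8803 + (-33 - 81))*77045 = (-4681/8803 - 114)*77045 = -1008223/8803*77045 = -77678541035/8803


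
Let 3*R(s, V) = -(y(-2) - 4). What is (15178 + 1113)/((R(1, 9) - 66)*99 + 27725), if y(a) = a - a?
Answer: 16291/21323 ≈ 0.76401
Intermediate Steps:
y(a) = 0
R(s, V) = 4/3 (R(s, V) = (-(0 - 4))/3 = (-1*(-4))/3 = (⅓)*4 = 4/3)
(15178 + 1113)/((R(1, 9) - 66)*99 + 27725) = (15178 + 1113)/((4/3 - 66)*99 + 27725) = 16291/(-194/3*99 + 27725) = 16291/(-6402 + 27725) = 16291/21323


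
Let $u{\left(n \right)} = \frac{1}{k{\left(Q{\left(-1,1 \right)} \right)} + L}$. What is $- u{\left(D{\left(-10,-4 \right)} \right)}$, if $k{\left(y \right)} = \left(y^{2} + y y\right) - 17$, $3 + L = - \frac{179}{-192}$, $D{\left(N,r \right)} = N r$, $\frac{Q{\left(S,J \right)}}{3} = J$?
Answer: $\frac{192}{205} \approx 0.93659$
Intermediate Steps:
$Q{\left(S,J \right)} = 3 J$
$L = - \frac{397}{192}$ ($L = -3 - \frac{179}{-192} = -3 - - \frac{179}{192} = -3 + \frac{179}{192} = - \frac{397}{192} \approx -2.0677$)
$k{\left(y \right)} = -17 + 2 y^{2}$ ($k{\left(y \right)} = \left(y^{2} + y^{2}\right) - 17 = 2 y^{2} - 17 = -17 + 2 y^{2}$)
$u{\left(n \right)} = - \frac{192}{205}$ ($u{\left(n \right)} = \frac{1}{\left(-17 + 2 \left(3 \cdot 1\right)^{2}\right) - \frac{397}{192}} = \frac{1}{\left(-17 + 2 \cdot 3^{2}\right) - \frac{397}{192}} = \frac{1}{\left(-17 + 2 \cdot 9\right) - \frac{397}{192}} = \frac{1}{\left(-17 + 18\right) - \frac{397}{192}} = \frac{1}{1 - \frac{397}{192}} = \frac{1}{- \frac{205}{192}} = - \frac{192}{205}$)
$- u{\left(D{\left(-10,-4 \right)} \right)} = \left(-1\right) \left(- \frac{192}{205}\right) = \frac{192}{205}$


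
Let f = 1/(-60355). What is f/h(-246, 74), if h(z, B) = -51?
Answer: 1/3078105 ≈ 3.2488e-7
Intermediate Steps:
f = -1/60355 ≈ -1.6569e-5
f/h(-246, 74) = -1/60355/(-51) = -1/60355*(-1/51) = 1/3078105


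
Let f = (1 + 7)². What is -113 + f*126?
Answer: 7951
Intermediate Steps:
f = 64 (f = 8² = 64)
-113 + f*126 = -113 + 64*126 = -113 + 8064 = 7951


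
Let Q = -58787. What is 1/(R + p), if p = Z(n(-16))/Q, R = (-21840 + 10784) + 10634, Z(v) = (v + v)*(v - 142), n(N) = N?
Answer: -58787/24813170 ≈ -0.0023692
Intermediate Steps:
Z(v) = 2*v*(-142 + v) (Z(v) = (2*v)*(-142 + v) = 2*v*(-142 + v))
R = -422 (R = -11056 + 10634 = -422)
p = -5056/58787 (p = (2*(-16)*(-142 - 16))/(-58787) = (2*(-16)*(-158))*(-1/58787) = 5056*(-1/58787) = -5056/58787 ≈ -0.086005)
1/(R + p) = 1/(-422 - 5056/58787) = 1/(-24813170/58787) = -58787/24813170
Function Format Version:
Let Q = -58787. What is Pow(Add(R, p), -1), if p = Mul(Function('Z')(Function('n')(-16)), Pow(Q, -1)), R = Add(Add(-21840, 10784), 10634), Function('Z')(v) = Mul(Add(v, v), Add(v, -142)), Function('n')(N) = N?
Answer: Rational(-58787, 24813170) ≈ -0.0023692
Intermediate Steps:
Function('Z')(v) = Mul(2, v, Add(-142, v)) (Function('Z')(v) = Mul(Mul(2, v), Add(-142, v)) = Mul(2, v, Add(-142, v)))
R = -422 (R = Add(-11056, 10634) = -422)
p = Rational(-5056, 58787) (p = Mul(Mul(2, -16, Add(-142, -16)), Pow(-58787, -1)) = Mul(Mul(2, -16, -158), Rational(-1, 58787)) = Mul(5056, Rational(-1, 58787)) = Rational(-5056, 58787) ≈ -0.086005)
Pow(Add(R, p), -1) = Pow(Add(-422, Rational(-5056, 58787)), -1) = Pow(Rational(-24813170, 58787), -1) = Rational(-58787, 24813170)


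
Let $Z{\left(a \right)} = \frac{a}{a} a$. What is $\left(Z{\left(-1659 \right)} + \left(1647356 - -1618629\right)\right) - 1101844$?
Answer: $2162482$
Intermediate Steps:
$Z{\left(a \right)} = a$ ($Z{\left(a \right)} = 1 a = a$)
$\left(Z{\left(-1659 \right)} + \left(1647356 - -1618629\right)\right) - 1101844 = \left(-1659 + \left(1647356 - -1618629\right)\right) - 1101844 = \left(-1659 + \left(1647356 + 1618629\right)\right) - 1101844 = \left(-1659 + 3265985\right) - 1101844 = 3264326 - 1101844 = 2162482$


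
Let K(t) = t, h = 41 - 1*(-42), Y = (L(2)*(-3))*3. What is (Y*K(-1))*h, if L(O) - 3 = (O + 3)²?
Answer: 20916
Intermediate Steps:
L(O) = 3 + (3 + O)² (L(O) = 3 + (O + 3)² = 3 + (3 + O)²)
Y = -252 (Y = ((3 + (3 + 2)²)*(-3))*3 = ((3 + 5²)*(-3))*3 = ((3 + 25)*(-3))*3 = (28*(-3))*3 = -84*3 = -252)
h = 83 (h = 41 + 42 = 83)
(Y*K(-1))*h = -252*(-1)*83 = 252*83 = 20916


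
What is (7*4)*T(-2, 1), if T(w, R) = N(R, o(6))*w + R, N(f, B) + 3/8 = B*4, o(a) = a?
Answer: -1295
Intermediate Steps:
N(f, B) = -3/8 + 4*B (N(f, B) = -3/8 + B*4 = -3/8 + 4*B)
T(w, R) = R + 189*w/8 (T(w, R) = (-3/8 + 4*6)*w + R = (-3/8 + 24)*w + R = 189*w/8 + R = R + 189*w/8)
(7*4)*T(-2, 1) = (7*4)*(1 + (189/8)*(-2)) = 28*(1 - 189/4) = 28*(-185/4) = -1295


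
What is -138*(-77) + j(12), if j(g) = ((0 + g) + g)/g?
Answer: 10628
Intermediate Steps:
j(g) = 2 (j(g) = (g + g)/g = (2*g)/g = 2)
-138*(-77) + j(12) = -138*(-77) + 2 = 10626 + 2 = 10628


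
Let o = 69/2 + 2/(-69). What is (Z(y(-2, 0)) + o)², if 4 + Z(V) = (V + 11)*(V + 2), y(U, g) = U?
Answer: 17682025/19044 ≈ 928.48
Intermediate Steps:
Z(V) = -4 + (2 + V)*(11 + V) (Z(V) = -4 + (V + 11)*(V + 2) = -4 + (11 + V)*(2 + V) = -4 + (2 + V)*(11 + V))
o = 4757/138 (o = 69*(½) + 2*(-1/69) = 69/2 - 2/69 = 4757/138 ≈ 34.471)
(Z(y(-2, 0)) + o)² = ((18 + (-2)² + 13*(-2)) + 4757/138)² = ((18 + 4 - 26) + 4757/138)² = (-4 + 4757/138)² = (4205/138)² = 17682025/19044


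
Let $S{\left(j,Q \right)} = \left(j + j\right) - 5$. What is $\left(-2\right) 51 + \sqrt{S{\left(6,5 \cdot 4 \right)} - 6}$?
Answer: $-101$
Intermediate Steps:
$S{\left(j,Q \right)} = -5 + 2 j$ ($S{\left(j,Q \right)} = 2 j - 5 = -5 + 2 j$)
$\left(-2\right) 51 + \sqrt{S{\left(6,5 \cdot 4 \right)} - 6} = \left(-2\right) 51 + \sqrt{\left(-5 + 2 \cdot 6\right) - 6} = -102 + \sqrt{\left(-5 + 12\right) - 6} = -102 + \sqrt{7 - 6} = -102 + \sqrt{1} = -102 + 1 = -101$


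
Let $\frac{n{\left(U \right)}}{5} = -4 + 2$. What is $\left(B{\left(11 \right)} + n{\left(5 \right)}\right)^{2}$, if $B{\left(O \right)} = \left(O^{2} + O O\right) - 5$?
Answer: $51529$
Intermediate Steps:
$n{\left(U \right)} = -10$ ($n{\left(U \right)} = 5 \left(-4 + 2\right) = 5 \left(-2\right) = -10$)
$B{\left(O \right)} = -5 + 2 O^{2}$ ($B{\left(O \right)} = \left(O^{2} + O^{2}\right) - 5 = 2 O^{2} - 5 = -5 + 2 O^{2}$)
$\left(B{\left(11 \right)} + n{\left(5 \right)}\right)^{2} = \left(\left(-5 + 2 \cdot 11^{2}\right) - 10\right)^{2} = \left(\left(-5 + 2 \cdot 121\right) - 10\right)^{2} = \left(\left(-5 + 242\right) - 10\right)^{2} = \left(237 - 10\right)^{2} = 227^{2} = 51529$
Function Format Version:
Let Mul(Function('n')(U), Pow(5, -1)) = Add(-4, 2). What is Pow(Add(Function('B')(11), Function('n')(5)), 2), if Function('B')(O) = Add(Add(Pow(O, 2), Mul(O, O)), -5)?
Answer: 51529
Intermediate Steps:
Function('n')(U) = -10 (Function('n')(U) = Mul(5, Add(-4, 2)) = Mul(5, -2) = -10)
Function('B')(O) = Add(-5, Mul(2, Pow(O, 2))) (Function('B')(O) = Add(Add(Pow(O, 2), Pow(O, 2)), -5) = Add(Mul(2, Pow(O, 2)), -5) = Add(-5, Mul(2, Pow(O, 2))))
Pow(Add(Function('B')(11), Function('n')(5)), 2) = Pow(Add(Add(-5, Mul(2, Pow(11, 2))), -10), 2) = Pow(Add(Add(-5, Mul(2, 121)), -10), 2) = Pow(Add(Add(-5, 242), -10), 2) = Pow(Add(237, -10), 2) = Pow(227, 2) = 51529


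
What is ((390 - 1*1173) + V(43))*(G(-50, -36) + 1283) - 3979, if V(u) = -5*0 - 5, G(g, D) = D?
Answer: -986615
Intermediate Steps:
V(u) = -5 (V(u) = 0 - 5 = -5)
((390 - 1*1173) + V(43))*(G(-50, -36) + 1283) - 3979 = ((390 - 1*1173) - 5)*(-36 + 1283) - 3979 = ((390 - 1173) - 5)*1247 - 3979 = (-783 - 5)*1247 - 3979 = -788*1247 - 3979 = -982636 - 3979 = -986615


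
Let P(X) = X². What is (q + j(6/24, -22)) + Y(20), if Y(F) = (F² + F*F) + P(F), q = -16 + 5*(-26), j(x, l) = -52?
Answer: 1002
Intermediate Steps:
q = -146 (q = -16 - 130 = -146)
Y(F) = 3*F² (Y(F) = (F² + F*F) + F² = (F² + F²) + F² = 2*F² + F² = 3*F²)
(q + j(6/24, -22)) + Y(20) = (-146 - 52) + 3*20² = -198 + 3*400 = -198 + 1200 = 1002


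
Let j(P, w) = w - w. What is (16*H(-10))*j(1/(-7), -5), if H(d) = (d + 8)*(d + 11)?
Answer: 0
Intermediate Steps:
j(P, w) = 0
H(d) = (8 + d)*(11 + d)
(16*H(-10))*j(1/(-7), -5) = (16*(88 + (-10)² + 19*(-10)))*0 = (16*(88 + 100 - 190))*0 = (16*(-2))*0 = -32*0 = 0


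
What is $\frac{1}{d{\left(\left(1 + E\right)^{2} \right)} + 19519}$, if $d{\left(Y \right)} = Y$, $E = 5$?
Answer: $\frac{1}{19555} \approx 5.1138 \cdot 10^{-5}$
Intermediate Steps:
$\frac{1}{d{\left(\left(1 + E\right)^{2} \right)} + 19519} = \frac{1}{\left(1 + 5\right)^{2} + 19519} = \frac{1}{6^{2} + 19519} = \frac{1}{36 + 19519} = \frac{1}{19555}$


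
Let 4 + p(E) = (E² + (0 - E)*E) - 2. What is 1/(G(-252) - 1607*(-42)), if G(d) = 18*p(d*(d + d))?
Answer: 1/67386 ≈ 1.4840e-5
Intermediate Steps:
p(E) = -6 (p(E) = -4 + ((E² + (0 - E)*E) - 2) = -4 + ((E² + (-E)*E) - 2) = -4 + ((E² - E²) - 2) = -4 + (0 - 2) = -4 - 2 = -6)
G(d) = -108 (G(d) = 18*(-6) = -108)
1/(G(-252) - 1607*(-42)) = 1/(-108 - 1607*(-42)) = 1/(-108 + 67494) = 1/67386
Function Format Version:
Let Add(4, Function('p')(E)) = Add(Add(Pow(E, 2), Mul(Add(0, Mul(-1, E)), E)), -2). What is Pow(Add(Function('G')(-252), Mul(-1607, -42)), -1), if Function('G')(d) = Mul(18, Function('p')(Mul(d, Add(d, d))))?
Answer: Rational(1, 67386) ≈ 1.4840e-5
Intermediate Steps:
Function('p')(E) = -6 (Function('p')(E) = Add(-4, Add(Add(Pow(E, 2), Mul(Add(0, Mul(-1, E)), E)), -2)) = Add(-4, Add(Add(Pow(E, 2), Mul(Mul(-1, E), E)), -2)) = Add(-4, Add(Add(Pow(E, 2), Mul(-1, Pow(E, 2))), -2)) = Add(-4, Add(0, -2)) = Add(-4, -2) = -6)
Function('G')(d) = -108 (Function('G')(d) = Mul(18, -6) = -108)
Pow(Add(Function('G')(-252), Mul(-1607, -42)), -1) = Pow(Add(-108, Mul(-1607, -42)), -1) = Pow(Add(-108, 67494), -1) = Pow(67386, -1) = Rational(1, 67386)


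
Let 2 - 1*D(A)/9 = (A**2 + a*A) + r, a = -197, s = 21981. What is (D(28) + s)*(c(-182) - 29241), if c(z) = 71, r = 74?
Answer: -1864575570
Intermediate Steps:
D(A) = -648 - 9*A**2 + 1773*A (D(A) = 18 - 9*((A**2 - 197*A) + 74) = 18 - 9*(74 + A**2 - 197*A) = 18 + (-666 - 9*A**2 + 1773*A) = -648 - 9*A**2 + 1773*A)
(D(28) + s)*(c(-182) - 29241) = ((-648 - 9*28**2 + 1773*28) + 21981)*(71 - 29241) = ((-648 - 9*784 + 49644) + 21981)*(-29170) = ((-648 - 7056 + 49644) + 21981)*(-29170) = (41940 + 21981)*(-29170) = 63921*(-29170) = -1864575570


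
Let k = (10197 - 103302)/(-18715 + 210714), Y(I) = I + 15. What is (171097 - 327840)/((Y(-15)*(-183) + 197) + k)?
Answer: -30094499257/37730698 ≈ -797.61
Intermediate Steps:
Y(I) = 15 + I
k = -93105/191999 ≈ -0.48492
(171097 - 327840)/((Y(-15)*(-183) + 197) + k) = (171097 - 327840)/(((15 - 15)*(-183) + 197) - 93105/191999) = -156743/((0*(-183) + 197) - 93105/191999) = -156743/((0 + 197) - 93105/191999) = -156743/(197 - 93105/191999) = -156743/37730698/191999 = -156743*191999/37730698 = -30094499257/37730698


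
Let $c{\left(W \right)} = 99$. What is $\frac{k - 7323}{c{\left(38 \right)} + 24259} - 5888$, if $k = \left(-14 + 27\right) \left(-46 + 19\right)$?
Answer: $- \frac{71713789}{12179} \approx -5888.3$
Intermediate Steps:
$k = -351$ ($k = 13 \left(-27\right) = -351$)
$\frac{k - 7323}{c{\left(38 \right)} + 24259} - 5888 = \frac{-351 - 7323}{99 + 24259} - 5888 = - \frac{7674}{24358} - 5888 = \left(-7674\right) \frac{1}{24358} - 5888 = - \frac{3837}{12179} - 5888 = - \frac{71713789}{12179}$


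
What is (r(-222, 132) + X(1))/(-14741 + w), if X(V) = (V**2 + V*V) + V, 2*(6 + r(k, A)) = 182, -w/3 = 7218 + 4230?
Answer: -88/49085 ≈ -0.0017928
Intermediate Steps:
w = -34344 (w = -3*(7218 + 4230) = -3*11448 = -34344)
r(k, A) = 85 (r(k, A) = -6 + (1/2)*182 = -6 + 91 = 85)
X(V) = V + 2*V**2 (X(V) = (V**2 + V**2) + V = 2*V**2 + V = V + 2*V**2)
(r(-222, 132) + X(1))/(-14741 + w) = (85 + 1*(1 + 2*1))/(-14741 - 34344) = (85 + 1*(1 + 2))/(-49085) = (85 + 1*3)*(-1/49085) = (85 + 3)*(-1/49085) = 88*(-1/49085) = -88/49085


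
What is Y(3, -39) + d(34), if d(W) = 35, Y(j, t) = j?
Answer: 38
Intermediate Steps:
Y(3, -39) + d(34) = 3 + 35 = 38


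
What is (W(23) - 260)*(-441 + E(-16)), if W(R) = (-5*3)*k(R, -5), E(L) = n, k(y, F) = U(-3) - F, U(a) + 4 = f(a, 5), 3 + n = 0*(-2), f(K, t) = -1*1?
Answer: 115440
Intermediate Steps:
f(K, t) = -1
n = -3 (n = -3 + 0*(-2) = -3 + 0 = -3)
U(a) = -5 (U(a) = -4 - 1 = -5)
k(y, F) = -5 - F
E(L) = -3
W(R) = 0 (W(R) = (-5*3)*(-5 - 1*(-5)) = -15*(-5 + 5) = -15*0 = 0)
(W(23) - 260)*(-441 + E(-16)) = (0 - 260)*(-441 - 3) = -260*(-444) = 115440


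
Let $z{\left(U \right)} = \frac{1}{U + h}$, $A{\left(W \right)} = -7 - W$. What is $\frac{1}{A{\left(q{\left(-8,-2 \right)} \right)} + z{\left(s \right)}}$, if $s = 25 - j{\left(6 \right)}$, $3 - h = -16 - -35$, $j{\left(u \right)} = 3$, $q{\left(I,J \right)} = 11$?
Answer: $- \frac{6}{107} \approx -0.056075$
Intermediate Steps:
$h = -16$ ($h = 3 - \left(-16 - -35\right) = 3 - \left(-16 + 35\right) = 3 - 19 = -16$)
$s = 22$ ($s = 25 - 3 = 22$)
$z{\left(U \right)} = \frac{1}{-16 + U}$ ($z{\left(U \right)} = \frac{1}{U - 16} = \frac{1}{-16 + U}$)
$\frac{1}{A{\left(q{\left(-8,-2 \right)} \right)} + z{\left(s \right)}} = \frac{1}{\left(-7 - 11\right) + \frac{1}{-16 + 22}} = \frac{1}{\left(-7 - 11\right) + \frac{1}{6}} = \frac{1}{-18 + \frac{1}{6}} = \frac{1}{- \frac{107}{6}} = - \frac{6}{107}$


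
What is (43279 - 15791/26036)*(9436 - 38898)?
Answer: -16598835602943/13018 ≈ -1.2751e+9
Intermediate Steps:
(43279 - 15791/26036)*(9436 - 38898) = (43279 - 15791*1/26036)*(-29462) = (43279 - 15791/26036)*(-29462) = (1126796253/26036)*(-29462) = -16598835602943/13018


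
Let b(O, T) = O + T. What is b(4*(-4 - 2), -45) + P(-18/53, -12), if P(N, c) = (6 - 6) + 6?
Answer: -63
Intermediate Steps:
P(N, c) = 6 (P(N, c) = 0 + 6 = 6)
b(4*(-4 - 2), -45) + P(-18/53, -12) = (4*(-4 - 2) - 45) + 6 = (4*(-6) - 45) + 6 = (-24 - 45) + 6 = -69 + 6 = -63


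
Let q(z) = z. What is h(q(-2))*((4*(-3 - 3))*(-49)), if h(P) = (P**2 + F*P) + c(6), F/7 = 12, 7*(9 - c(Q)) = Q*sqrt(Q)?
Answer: -182280 - 1008*sqrt(6) ≈ -1.8475e+5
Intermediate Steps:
c(Q) = 9 - Q**(3/2)/7 (c(Q) = 9 - Q*sqrt(Q)/7 = 9 - Q**(3/2)/7)
F = 84 (F = 7*12 = 84)
h(P) = 9 + P**2 + 84*P - 6*sqrt(6)/7 (h(P) = (P**2 + 84*P) + (9 - 6*sqrt(6)/7) = 9 + P**2 + 84*P - 6*sqrt(6)/7)
h(q(-2))*((4*(-3 - 3))*(-49)) = (9 + (-2)**2 + 84*(-2) - 6*sqrt(6)/7)*((4*(-3 - 3))*(-49)) = (9 + 4 - 168 - 6*sqrt(6)/7)*((4*(-6))*(-49)) = (-155 - 6*sqrt(6)/7)*(-24*(-49)) = (-155 - 6*sqrt(6)/7)*1176 = -182280 - 1008*sqrt(6)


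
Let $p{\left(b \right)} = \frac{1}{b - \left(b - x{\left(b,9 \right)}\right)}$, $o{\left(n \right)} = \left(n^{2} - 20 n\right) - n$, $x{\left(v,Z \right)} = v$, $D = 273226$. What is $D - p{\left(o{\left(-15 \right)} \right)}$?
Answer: $\frac{147542039}{540} \approx 2.7323 \cdot 10^{5}$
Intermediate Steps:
$o{\left(n \right)} = n^{2} - 21 n$
$p{\left(b \right)} = \frac{1}{b}$ ($p{\left(b \right)} = \frac{1}{b + \left(b - b\right)} = \frac{1}{b + 0} = \frac{1}{b}$)
$D - p{\left(o{\left(-15 \right)} \right)} = 273226 - \frac{1}{\left(-15\right) \left(-21 - 15\right)} = 273226 - \frac{1}{\left(-15\right) \left(-36\right)} = 273226 - \frac{1}{540} = \frac{147542039}{540}$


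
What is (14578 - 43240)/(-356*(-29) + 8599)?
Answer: -28662/18923 ≈ -1.5147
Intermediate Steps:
(14578 - 43240)/(-356*(-29) + 8599) = -28662/(10324 + 8599) = -28662/18923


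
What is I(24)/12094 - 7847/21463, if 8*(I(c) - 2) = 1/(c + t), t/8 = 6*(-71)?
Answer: -2568014531287/7027174387584 ≈ -0.36544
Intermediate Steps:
t = -3408 (t = 8*(6*(-71)) = 8*(-426) = -3408)
I(c) = 2 + 1/(8*(-3408 + c)) (I(c) = 2 + 1/(8*(c - 3408)) = 2 + 1/(8*(-3408 + c)))
I(24)/12094 - 7847/21463 = ((-54527 + 16*24)/(8*(-3408 + 24)))/12094 - 7847/21463 = ((1/8)*(-54527 + 384)/(-3384))*(1/12094) - 7847*1/21463 = ((1/8)*(-1/3384)*(-54143))*(1/12094) - 7847/21463 = (54143/27072)*(1/12094) - 7847/21463 = 54143/327408768 - 7847/21463 = -2568014531287/7027174387584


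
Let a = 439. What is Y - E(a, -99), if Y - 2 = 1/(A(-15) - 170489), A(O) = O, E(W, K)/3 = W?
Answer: -224212761/170504 ≈ -1315.0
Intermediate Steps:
E(W, K) = 3*W
Y = 341007/170504 (Y = 2 + 1/(-15 - 170489) = 2 + 1/(-170504) = 2 - 1/170504 = 341007/170504 ≈ 2.0000)
Y - E(a, -99) = 341007/170504 - 3*439 = 341007/170504 - 1*1317 = 341007/170504 - 1317 = -224212761/170504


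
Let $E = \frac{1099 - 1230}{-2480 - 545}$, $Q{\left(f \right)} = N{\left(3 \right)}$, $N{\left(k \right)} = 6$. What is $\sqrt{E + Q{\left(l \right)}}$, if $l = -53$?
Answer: $\frac{\sqrt{18281}}{55} \approx 2.4583$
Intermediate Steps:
$Q{\left(f \right)} = 6$
$E = \frac{131}{3025}$ ($E = - \frac{131}{-3025} = \left(-131\right) \left(- \frac{1}{3025}\right) = \frac{131}{3025} \approx 0.043306$)
$\sqrt{E + Q{\left(l \right)}} = \sqrt{\frac{131}{3025} + 6} = \sqrt{\frac{18281}{3025}} = \frac{\sqrt{18281}}{55}$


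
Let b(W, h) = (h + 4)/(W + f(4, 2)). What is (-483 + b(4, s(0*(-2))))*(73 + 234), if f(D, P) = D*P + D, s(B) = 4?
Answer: -296255/2 ≈ -1.4813e+5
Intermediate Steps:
f(D, P) = D + D*P
b(W, h) = (4 + h)/(12 + W) (b(W, h) = (h + 4)/(W + 4*(1 + 2)) = (4 + h)/(W + 4*3) = (4 + h)/(W + 12) = (4 + h)/(12 + W))
(-483 + b(4, s(0*(-2))))*(73 + 234) = (-483 + (4 + 4)/(12 + 4))*(73 + 234) = (-483 + 8/16)*307 = (-483 + (1/16)*8)*307 = (-483 + ½)*307 = -965/2*307 = -296255/2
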